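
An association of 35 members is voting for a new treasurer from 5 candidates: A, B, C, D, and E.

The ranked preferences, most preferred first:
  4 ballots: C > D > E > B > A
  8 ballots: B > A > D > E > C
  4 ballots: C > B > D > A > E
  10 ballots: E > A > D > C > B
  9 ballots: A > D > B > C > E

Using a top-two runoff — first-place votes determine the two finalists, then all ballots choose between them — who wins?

Round 1 first-place votes: A 9, B 8, C 8, D 0, E 10. E and A advance.
Runoff: E is ranked above A on 14 ballots, A above E on 21.

A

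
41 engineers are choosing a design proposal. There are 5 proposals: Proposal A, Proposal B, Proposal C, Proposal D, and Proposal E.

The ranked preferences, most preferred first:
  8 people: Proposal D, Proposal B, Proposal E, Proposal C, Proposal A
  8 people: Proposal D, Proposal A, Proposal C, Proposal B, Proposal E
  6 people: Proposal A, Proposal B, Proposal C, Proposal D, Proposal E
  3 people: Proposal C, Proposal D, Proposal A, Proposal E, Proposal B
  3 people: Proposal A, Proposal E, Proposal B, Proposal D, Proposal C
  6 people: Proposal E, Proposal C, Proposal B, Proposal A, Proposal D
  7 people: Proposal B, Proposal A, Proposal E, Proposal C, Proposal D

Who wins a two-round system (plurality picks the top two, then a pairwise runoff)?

Round 1 first-place votes: Proposal A 9, Proposal B 7, Proposal C 3, Proposal D 16, Proposal E 6. Proposal D and Proposal A advance.
Runoff: Proposal D is ranked above Proposal A on 19 ballots, Proposal A above Proposal D on 22.

Proposal A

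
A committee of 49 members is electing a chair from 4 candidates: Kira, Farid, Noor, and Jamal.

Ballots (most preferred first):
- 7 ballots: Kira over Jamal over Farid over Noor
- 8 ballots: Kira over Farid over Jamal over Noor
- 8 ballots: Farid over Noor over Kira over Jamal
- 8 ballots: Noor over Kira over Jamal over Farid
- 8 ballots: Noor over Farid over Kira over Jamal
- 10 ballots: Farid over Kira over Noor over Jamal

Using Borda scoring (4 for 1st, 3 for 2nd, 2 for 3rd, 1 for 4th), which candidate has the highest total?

Kira

Kira: 7×4 + 8×4 + 8×2 + 8×3 + 8×2 + 10×3 = 146
Farid: 7×2 + 8×3 + 8×4 + 8×1 + 8×3 + 10×4 = 142
Noor: 7×1 + 8×1 + 8×3 + 8×4 + 8×4 + 10×2 = 123
Jamal: 7×3 + 8×2 + 8×1 + 8×2 + 8×1 + 10×1 = 79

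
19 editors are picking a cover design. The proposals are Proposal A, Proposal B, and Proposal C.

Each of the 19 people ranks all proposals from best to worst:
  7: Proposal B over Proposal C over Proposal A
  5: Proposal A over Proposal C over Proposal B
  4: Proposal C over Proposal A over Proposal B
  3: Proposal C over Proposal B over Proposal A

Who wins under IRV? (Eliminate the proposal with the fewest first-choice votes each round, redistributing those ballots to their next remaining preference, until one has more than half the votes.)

Proposal C

Round 1: Proposal A 5, Proposal B 7, Proposal C 7. Proposal A eliminated.
Round 2: Proposal B 7, Proposal C 12. Proposal C has a majority (≥10).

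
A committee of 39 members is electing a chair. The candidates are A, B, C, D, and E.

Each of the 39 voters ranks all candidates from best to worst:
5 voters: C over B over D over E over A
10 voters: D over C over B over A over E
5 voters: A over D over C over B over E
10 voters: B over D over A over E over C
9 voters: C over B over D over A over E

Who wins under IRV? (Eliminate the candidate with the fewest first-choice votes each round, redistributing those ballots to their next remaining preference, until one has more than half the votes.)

D

Round 1: A 5, B 10, C 14, D 10, E 0. E eliminated.
Round 2: A 5, B 10, C 14, D 10. A eliminated.
Round 3: B 10, C 14, D 15. B eliminated.
Round 4: C 14, D 25. D has a majority (≥20).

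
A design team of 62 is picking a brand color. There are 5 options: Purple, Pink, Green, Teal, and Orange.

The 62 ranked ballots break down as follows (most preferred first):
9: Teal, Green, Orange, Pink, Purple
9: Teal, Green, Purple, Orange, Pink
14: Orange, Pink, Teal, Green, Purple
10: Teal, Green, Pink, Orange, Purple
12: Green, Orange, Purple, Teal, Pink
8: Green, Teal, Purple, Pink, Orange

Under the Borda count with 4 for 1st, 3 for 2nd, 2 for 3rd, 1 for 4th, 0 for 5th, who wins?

Green

Purple: 9×0 + 9×2 + 14×0 + 10×0 + 12×2 + 8×2 = 58
Pink: 9×1 + 9×0 + 14×3 + 10×2 + 12×0 + 8×1 = 79
Green: 9×3 + 9×3 + 14×1 + 10×3 + 12×4 + 8×4 = 178
Teal: 9×4 + 9×4 + 14×2 + 10×4 + 12×1 + 8×3 = 176
Orange: 9×2 + 9×1 + 14×4 + 10×1 + 12×3 + 8×0 = 129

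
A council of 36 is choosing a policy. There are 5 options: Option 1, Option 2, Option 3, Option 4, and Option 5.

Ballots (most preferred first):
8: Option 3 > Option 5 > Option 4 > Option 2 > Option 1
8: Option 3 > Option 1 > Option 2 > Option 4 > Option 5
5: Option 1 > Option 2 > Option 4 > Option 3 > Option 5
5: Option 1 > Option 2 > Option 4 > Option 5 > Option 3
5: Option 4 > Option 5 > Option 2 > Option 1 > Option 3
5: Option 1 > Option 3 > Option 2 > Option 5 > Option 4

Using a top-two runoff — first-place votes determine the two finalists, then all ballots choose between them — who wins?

Option 1

Round 1 first-place votes: Option 1 15, Option 2 0, Option 3 16, Option 4 5, Option 5 0. Option 3 and Option 1 advance.
Runoff: Option 3 is ranked above Option 1 on 16 ballots, Option 1 above Option 3 on 20.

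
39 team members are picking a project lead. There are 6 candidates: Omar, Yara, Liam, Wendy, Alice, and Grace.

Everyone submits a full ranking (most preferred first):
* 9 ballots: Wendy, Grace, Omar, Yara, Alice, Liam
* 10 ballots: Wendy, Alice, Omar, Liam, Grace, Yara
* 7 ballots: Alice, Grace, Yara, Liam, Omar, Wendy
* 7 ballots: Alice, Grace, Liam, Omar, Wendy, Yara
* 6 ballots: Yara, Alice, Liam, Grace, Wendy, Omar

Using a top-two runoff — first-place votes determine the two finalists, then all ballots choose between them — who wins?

Round 1 first-place votes: Omar 0, Yara 6, Liam 0, Wendy 19, Alice 14, Grace 0. Wendy and Alice advance.
Runoff: Wendy is ranked above Alice on 19 ballots, Alice above Wendy on 20.

Alice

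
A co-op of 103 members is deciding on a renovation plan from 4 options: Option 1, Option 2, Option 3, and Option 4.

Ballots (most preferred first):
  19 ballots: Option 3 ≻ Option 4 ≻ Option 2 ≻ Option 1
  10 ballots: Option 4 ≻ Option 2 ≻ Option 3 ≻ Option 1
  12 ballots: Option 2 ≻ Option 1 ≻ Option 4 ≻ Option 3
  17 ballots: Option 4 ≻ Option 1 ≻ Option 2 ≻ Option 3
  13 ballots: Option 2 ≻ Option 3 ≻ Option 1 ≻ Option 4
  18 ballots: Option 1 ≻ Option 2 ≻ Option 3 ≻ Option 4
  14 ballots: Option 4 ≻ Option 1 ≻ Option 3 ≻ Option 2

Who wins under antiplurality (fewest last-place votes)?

Option 2

Last-place votes: Option 1 29, Option 2 14, Option 3 29, Option 4 31.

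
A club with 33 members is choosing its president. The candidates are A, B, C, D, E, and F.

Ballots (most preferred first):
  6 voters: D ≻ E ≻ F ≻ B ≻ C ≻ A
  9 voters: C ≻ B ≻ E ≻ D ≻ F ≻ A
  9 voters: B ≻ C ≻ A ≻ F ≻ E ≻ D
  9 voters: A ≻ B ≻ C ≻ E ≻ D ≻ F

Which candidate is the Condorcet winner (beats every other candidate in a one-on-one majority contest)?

B vs A: 24–9
B vs C: 24–9
B vs D: 27–6
B vs E: 27–6
B vs F: 27–6
B beats every other candidate.

B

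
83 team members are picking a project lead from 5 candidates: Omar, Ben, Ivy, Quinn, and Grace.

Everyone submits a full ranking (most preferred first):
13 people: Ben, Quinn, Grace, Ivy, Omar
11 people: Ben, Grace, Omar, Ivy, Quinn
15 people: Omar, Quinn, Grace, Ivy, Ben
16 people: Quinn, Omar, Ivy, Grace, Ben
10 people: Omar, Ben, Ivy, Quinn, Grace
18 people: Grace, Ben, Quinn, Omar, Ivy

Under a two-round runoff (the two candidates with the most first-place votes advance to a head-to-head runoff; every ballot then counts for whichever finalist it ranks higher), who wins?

Ben

Round 1 first-place votes: Omar 25, Ben 24, Ivy 0, Quinn 16, Grace 18. Omar and Ben advance.
Runoff: Omar is ranked above Ben on 41 ballots, Ben above Omar on 42.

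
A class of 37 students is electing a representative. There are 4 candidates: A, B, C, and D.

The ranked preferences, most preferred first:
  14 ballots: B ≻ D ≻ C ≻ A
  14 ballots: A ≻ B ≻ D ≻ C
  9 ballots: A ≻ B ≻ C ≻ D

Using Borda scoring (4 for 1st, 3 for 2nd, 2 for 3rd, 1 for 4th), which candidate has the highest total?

B

A: 14×1 + 14×4 + 9×4 = 106
B: 14×4 + 14×3 + 9×3 = 125
C: 14×2 + 14×1 + 9×2 = 60
D: 14×3 + 14×2 + 9×1 = 79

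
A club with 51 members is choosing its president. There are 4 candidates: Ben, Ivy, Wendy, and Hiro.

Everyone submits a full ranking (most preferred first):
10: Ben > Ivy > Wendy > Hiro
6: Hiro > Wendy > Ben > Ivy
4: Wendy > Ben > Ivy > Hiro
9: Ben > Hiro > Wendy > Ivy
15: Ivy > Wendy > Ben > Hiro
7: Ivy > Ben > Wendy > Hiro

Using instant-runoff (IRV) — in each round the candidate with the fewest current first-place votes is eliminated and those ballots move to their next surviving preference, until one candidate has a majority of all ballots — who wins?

Ben

Round 1: Ben 19, Ivy 22, Wendy 4, Hiro 6. Wendy eliminated.
Round 2: Ben 23, Ivy 22, Hiro 6. Hiro eliminated.
Round 3: Ben 29, Ivy 22. Ben has a majority (≥26).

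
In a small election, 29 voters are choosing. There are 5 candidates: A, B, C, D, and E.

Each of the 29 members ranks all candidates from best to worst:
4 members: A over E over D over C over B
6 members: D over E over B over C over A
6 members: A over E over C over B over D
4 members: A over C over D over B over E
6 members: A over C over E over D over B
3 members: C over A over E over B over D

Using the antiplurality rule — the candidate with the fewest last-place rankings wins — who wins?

C

Last-place votes: A 6, B 10, C 0, D 9, E 4.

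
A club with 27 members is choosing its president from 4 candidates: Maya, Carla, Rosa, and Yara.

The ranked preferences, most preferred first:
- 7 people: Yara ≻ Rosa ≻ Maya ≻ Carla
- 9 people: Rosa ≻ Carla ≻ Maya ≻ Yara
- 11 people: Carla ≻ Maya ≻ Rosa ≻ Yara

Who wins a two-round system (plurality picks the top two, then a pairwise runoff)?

Round 1 first-place votes: Maya 0, Carla 11, Rosa 9, Yara 7. Carla and Rosa advance.
Runoff: Carla is ranked above Rosa on 11 ballots, Rosa above Carla on 16.

Rosa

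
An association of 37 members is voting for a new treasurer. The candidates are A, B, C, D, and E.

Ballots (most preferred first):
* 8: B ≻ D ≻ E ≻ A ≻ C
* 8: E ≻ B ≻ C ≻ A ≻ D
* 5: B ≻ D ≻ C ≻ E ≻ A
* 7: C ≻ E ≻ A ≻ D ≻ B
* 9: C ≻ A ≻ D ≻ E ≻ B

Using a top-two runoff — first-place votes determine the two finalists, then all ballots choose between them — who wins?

B

Round 1 first-place votes: A 0, B 13, C 16, D 0, E 8. C and B advance.
Runoff: C is ranked above B on 16 ballots, B above C on 21.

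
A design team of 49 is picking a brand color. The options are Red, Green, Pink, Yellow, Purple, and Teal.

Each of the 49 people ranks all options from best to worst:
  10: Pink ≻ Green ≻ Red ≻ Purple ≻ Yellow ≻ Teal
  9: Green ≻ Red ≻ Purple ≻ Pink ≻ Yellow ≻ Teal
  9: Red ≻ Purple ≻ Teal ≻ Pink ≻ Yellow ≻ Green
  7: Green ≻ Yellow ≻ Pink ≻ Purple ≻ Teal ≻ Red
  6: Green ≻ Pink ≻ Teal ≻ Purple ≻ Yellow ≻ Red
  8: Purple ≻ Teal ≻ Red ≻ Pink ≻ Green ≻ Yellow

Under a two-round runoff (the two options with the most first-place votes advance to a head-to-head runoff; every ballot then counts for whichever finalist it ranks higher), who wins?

Round 1 first-place votes: Red 9, Green 22, Pink 10, Yellow 0, Purple 8, Teal 0. Green and Pink advance.
Runoff: Green is ranked above Pink on 22 ballots, Pink above Green on 27.

Pink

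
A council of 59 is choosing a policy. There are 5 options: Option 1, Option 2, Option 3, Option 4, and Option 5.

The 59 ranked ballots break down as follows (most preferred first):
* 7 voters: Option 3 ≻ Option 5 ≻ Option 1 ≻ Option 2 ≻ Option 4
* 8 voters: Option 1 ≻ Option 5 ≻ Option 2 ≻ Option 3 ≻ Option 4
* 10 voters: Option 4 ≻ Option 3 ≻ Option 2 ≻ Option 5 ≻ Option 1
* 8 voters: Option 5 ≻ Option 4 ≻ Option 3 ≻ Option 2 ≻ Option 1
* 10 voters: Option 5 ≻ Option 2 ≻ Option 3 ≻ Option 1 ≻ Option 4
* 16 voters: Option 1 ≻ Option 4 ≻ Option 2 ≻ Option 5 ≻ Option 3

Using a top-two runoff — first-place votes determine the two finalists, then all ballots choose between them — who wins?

Round 1 first-place votes: Option 1 24, Option 2 0, Option 3 7, Option 4 10, Option 5 18. Option 1 and Option 5 advance.
Runoff: Option 1 is ranked above Option 5 on 24 ballots, Option 5 above Option 1 on 35.

Option 5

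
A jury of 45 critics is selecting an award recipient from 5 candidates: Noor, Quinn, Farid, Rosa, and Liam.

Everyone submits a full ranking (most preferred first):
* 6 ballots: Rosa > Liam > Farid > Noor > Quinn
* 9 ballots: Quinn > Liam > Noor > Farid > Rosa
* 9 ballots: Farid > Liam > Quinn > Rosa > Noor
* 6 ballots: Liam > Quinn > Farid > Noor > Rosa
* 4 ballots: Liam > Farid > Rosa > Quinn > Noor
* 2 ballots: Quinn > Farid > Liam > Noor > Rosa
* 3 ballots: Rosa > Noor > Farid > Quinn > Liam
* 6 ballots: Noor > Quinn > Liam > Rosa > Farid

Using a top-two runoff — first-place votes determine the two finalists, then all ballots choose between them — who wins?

Liam

Round 1 first-place votes: Noor 6, Quinn 11, Farid 9, Rosa 9, Liam 10. Quinn and Liam advance.
Runoff: Quinn is ranked above Liam on 20 ballots, Liam above Quinn on 25.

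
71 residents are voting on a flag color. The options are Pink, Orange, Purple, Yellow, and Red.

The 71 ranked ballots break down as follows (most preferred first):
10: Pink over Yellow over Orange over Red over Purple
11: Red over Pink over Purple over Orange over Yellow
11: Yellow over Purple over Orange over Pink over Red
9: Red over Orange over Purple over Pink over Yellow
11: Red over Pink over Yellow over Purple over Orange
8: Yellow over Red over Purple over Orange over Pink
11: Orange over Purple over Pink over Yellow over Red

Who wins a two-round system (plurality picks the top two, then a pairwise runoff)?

Yellow

Round 1 first-place votes: Pink 10, Orange 11, Purple 0, Yellow 19, Red 31. Red and Yellow advance.
Runoff: Red is ranked above Yellow on 31 ballots, Yellow above Red on 40.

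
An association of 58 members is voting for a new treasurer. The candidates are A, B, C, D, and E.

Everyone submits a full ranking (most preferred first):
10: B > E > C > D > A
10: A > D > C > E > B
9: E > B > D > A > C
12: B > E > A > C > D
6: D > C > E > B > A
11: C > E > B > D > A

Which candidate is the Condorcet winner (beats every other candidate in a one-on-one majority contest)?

E vs A: 48–10
E vs B: 36–22
E vs C: 31–27
E vs D: 42–16
E beats every other candidate.

E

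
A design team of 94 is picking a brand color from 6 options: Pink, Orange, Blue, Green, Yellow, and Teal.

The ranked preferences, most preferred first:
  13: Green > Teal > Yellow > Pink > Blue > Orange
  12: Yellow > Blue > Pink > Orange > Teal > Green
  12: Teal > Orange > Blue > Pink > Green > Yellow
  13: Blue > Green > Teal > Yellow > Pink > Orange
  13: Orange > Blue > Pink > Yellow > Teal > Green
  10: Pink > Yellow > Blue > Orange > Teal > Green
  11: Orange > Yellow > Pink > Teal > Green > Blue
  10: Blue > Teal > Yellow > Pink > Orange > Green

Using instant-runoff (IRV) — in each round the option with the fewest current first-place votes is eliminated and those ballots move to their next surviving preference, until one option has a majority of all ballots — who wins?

Round 1: Pink 10, Orange 24, Blue 23, Green 13, Yellow 12, Teal 12. Pink eliminated.
Round 2: Orange 24, Blue 23, Green 13, Yellow 22, Teal 12. Teal eliminated.
Round 3: Orange 36, Blue 23, Green 13, Yellow 22. Green eliminated.
Round 4: Orange 36, Blue 23, Yellow 35. Blue eliminated.
Round 5: Orange 36, Yellow 58. Yellow has a majority (≥48).

Yellow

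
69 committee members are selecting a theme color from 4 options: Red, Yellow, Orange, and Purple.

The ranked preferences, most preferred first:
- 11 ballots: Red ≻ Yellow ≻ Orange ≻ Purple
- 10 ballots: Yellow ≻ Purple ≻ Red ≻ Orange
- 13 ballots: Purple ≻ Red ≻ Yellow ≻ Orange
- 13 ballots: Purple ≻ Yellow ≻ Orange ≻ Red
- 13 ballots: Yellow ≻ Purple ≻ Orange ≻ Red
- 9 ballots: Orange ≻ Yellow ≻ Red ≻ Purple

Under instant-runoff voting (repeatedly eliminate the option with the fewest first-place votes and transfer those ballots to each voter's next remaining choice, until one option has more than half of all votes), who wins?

Round 1: Red 11, Yellow 23, Orange 9, Purple 26. Orange eliminated.
Round 2: Red 11, Yellow 32, Purple 26. Red eliminated.
Round 3: Yellow 43, Purple 26. Yellow has a majority (≥35).

Yellow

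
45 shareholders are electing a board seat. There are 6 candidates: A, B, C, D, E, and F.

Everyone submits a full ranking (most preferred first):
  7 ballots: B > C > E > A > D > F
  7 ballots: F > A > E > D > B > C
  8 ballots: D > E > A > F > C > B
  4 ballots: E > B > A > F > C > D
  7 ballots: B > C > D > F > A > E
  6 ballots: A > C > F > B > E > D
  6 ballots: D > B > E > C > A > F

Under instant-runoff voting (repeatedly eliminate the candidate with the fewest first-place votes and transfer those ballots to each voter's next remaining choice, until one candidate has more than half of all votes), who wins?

B

Round 1: A 6, B 14, C 0, D 14, E 4, F 7. C eliminated.
Round 2: A 6, B 14, D 14, E 4, F 7. E eliminated.
Round 3: A 6, B 18, D 14, F 7. A eliminated.
Round 4: B 18, D 14, F 13. F eliminated.
Round 5: B 24, D 21. B has a majority (≥23).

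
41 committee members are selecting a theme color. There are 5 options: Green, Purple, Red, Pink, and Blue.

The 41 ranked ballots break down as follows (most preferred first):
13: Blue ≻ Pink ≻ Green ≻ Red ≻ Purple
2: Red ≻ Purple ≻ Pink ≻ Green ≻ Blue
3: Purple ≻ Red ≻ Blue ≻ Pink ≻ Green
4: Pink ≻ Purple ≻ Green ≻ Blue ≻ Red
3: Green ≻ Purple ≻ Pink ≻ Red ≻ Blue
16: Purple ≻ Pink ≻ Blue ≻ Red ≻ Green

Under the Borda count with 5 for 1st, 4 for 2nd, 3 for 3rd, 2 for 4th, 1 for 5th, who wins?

Green: 13×3 + 2×2 + 3×1 + 4×3 + 3×5 + 16×1 = 89
Purple: 13×1 + 2×4 + 3×5 + 4×4 + 3×4 + 16×5 = 144
Red: 13×2 + 2×5 + 3×4 + 4×1 + 3×2 + 16×2 = 90
Pink: 13×4 + 2×3 + 3×2 + 4×5 + 3×3 + 16×4 = 157
Blue: 13×5 + 2×1 + 3×3 + 4×2 + 3×1 + 16×3 = 135

Pink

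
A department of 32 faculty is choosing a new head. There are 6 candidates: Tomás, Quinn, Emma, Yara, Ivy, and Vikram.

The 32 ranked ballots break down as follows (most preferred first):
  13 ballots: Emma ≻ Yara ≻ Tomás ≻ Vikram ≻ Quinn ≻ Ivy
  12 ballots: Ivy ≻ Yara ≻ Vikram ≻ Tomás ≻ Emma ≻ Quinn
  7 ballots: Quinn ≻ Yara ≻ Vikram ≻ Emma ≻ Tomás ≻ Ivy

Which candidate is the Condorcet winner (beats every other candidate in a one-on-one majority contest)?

Yara vs Tomás: 32–0
Yara vs Quinn: 25–7
Yara vs Emma: 19–13
Yara vs Ivy: 20–12
Yara vs Vikram: 32–0
Yara beats every other candidate.

Yara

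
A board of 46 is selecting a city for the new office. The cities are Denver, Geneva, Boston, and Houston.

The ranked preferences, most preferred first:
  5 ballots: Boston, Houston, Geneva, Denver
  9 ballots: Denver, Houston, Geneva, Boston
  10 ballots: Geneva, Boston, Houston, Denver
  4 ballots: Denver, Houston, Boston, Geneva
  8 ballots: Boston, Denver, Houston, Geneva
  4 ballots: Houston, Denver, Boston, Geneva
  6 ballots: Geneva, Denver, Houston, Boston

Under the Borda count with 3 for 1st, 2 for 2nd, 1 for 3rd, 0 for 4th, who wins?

Denver: 5×0 + 9×3 + 10×0 + 4×3 + 8×2 + 4×2 + 6×2 = 75
Geneva: 5×1 + 9×1 + 10×3 + 4×0 + 8×0 + 4×0 + 6×3 = 62
Boston: 5×3 + 9×0 + 10×2 + 4×1 + 8×3 + 4×1 + 6×0 = 67
Houston: 5×2 + 9×2 + 10×1 + 4×2 + 8×1 + 4×3 + 6×1 = 72

Denver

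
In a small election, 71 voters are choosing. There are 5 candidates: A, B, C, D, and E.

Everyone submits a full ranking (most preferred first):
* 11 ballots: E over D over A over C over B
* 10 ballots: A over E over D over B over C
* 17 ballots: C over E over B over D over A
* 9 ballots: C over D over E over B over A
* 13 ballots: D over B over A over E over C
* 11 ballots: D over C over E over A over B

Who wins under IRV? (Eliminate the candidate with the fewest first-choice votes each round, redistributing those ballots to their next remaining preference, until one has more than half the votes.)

Round 1: A 10, B 0, C 26, D 24, E 11. B eliminated.
Round 2: A 10, C 26, D 24, E 11. A eliminated.
Round 3: C 26, D 24, E 21. E eliminated.
Round 4: C 26, D 45. D has a majority (≥36).

D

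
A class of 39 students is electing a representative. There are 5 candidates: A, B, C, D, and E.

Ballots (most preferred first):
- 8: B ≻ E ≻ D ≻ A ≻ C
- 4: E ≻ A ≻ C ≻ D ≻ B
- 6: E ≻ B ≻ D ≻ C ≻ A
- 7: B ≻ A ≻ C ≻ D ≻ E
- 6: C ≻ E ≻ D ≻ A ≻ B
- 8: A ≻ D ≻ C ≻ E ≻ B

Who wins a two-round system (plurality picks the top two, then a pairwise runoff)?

E

Round 1 first-place votes: A 8, B 15, C 6, D 0, E 10. B and E advance.
Runoff: B is ranked above E on 15 ballots, E above B on 24.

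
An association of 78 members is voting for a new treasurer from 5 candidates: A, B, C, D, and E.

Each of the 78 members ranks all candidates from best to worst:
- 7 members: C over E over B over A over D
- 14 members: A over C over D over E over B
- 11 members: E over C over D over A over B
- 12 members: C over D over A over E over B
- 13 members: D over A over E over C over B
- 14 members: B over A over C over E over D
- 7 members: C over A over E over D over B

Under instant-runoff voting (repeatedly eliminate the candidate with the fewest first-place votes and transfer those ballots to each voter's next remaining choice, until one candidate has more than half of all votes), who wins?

Round 1: A 14, B 14, C 26, D 13, E 11. E eliminated.
Round 2: A 14, B 14, C 37, D 13. D eliminated.
Round 3: A 27, B 14, C 37. B eliminated.
Round 4: A 41, C 37. A has a majority (≥40).

A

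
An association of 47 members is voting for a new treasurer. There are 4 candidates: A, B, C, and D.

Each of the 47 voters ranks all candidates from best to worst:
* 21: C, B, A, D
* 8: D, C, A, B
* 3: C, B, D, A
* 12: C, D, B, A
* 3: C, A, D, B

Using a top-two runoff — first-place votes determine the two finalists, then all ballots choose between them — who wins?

C

Round 1 first-place votes: A 0, B 0, C 39, D 8. C and D advance.
Runoff: C is ranked above D on 39 ballots, D above C on 8.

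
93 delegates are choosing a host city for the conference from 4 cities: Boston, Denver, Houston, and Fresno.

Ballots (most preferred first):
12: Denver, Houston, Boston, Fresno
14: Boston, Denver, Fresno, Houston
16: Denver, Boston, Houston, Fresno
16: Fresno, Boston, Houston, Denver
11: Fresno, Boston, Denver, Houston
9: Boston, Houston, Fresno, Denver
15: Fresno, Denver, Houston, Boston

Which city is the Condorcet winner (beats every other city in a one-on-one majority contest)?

Boston

Boston vs Denver: 50–43
Boston vs Houston: 66–27
Boston vs Fresno: 51–42
Boston beats every other city.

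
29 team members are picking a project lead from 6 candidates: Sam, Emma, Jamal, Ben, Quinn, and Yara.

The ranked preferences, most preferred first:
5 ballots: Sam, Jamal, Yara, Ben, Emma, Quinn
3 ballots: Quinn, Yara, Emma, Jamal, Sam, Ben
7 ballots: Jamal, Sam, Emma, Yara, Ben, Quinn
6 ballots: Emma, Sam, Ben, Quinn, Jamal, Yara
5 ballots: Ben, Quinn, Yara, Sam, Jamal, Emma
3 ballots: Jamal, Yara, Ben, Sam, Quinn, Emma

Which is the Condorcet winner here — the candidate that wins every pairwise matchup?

Sam

Sam vs Emma: 20–9
Sam vs Jamal: 16–13
Sam vs Ben: 21–8
Sam vs Quinn: 21–8
Sam vs Yara: 18–11
Sam beats every other candidate.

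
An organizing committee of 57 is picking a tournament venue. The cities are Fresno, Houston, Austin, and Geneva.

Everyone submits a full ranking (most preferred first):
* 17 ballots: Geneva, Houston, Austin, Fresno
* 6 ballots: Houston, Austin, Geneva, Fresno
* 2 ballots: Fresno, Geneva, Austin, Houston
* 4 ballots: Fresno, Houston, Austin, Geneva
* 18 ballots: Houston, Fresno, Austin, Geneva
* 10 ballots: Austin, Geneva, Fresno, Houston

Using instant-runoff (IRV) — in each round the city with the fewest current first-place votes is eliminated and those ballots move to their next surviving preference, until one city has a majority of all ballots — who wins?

Geneva

Round 1: Fresno 6, Houston 24, Austin 10, Geneva 17. Fresno eliminated.
Round 2: Houston 28, Austin 10, Geneva 19. Austin eliminated.
Round 3: Houston 28, Geneva 29. Geneva has a majority (≥29).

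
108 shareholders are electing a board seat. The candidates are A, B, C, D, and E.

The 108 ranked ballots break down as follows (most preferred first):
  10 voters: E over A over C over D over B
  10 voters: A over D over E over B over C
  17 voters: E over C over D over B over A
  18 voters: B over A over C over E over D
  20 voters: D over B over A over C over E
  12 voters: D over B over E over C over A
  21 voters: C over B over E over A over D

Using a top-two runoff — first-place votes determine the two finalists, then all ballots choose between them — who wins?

Round 1 first-place votes: A 10, B 18, C 21, D 32, E 27. D and E advance.
Runoff: D is ranked above E on 42 ballots, E above D on 66.

E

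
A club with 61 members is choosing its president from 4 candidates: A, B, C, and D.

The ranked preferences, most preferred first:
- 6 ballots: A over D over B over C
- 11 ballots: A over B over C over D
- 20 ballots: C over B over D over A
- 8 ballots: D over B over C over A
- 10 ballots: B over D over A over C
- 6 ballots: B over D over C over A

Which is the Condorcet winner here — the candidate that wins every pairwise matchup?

B vs A: 44–17
B vs C: 41–20
B vs D: 47–14
B beats every other candidate.

B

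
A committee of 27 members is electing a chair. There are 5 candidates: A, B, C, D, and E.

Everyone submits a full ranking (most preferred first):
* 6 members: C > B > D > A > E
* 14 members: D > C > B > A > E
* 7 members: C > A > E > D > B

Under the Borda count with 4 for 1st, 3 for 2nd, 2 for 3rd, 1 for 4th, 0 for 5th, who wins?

C

A: 6×1 + 14×1 + 7×3 = 41
B: 6×3 + 14×2 + 7×0 = 46
C: 6×4 + 14×3 + 7×4 = 94
D: 6×2 + 14×4 + 7×1 = 75
E: 6×0 + 14×0 + 7×2 = 14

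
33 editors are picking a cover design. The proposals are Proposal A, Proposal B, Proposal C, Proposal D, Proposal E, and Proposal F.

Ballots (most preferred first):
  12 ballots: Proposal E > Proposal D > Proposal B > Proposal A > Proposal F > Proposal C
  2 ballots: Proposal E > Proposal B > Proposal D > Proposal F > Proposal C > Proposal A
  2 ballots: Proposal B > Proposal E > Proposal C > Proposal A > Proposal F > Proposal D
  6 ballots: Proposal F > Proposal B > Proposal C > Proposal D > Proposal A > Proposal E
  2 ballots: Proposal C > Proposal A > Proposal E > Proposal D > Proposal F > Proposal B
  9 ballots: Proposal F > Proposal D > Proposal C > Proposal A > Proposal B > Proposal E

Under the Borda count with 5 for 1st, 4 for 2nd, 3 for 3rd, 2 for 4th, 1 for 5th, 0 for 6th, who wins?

Proposal A: 12×2 + 2×0 + 2×2 + 6×1 + 2×4 + 9×2 = 60
Proposal B: 12×3 + 2×4 + 2×5 + 6×4 + 2×0 + 9×1 = 87
Proposal C: 12×0 + 2×1 + 2×3 + 6×3 + 2×5 + 9×3 = 63
Proposal D: 12×4 + 2×3 + 2×0 + 6×2 + 2×2 + 9×4 = 106
Proposal E: 12×5 + 2×5 + 2×4 + 6×0 + 2×3 + 9×0 = 84
Proposal F: 12×1 + 2×2 + 2×1 + 6×5 + 2×1 + 9×5 = 95

Proposal D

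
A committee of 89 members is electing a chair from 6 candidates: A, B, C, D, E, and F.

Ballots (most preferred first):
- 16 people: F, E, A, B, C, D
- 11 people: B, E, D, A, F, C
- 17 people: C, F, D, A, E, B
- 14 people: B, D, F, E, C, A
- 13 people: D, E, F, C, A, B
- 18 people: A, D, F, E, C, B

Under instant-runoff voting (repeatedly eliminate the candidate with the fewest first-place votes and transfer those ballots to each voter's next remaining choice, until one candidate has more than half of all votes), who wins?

Round 1: A 18, B 25, C 17, D 13, E 0, F 16. E eliminated.
Round 2: A 18, B 25, C 17, D 13, F 16. D eliminated.
Round 3: A 18, B 25, C 17, F 29. C eliminated.
Round 4: A 18, B 25, F 46. F has a majority (≥45).

F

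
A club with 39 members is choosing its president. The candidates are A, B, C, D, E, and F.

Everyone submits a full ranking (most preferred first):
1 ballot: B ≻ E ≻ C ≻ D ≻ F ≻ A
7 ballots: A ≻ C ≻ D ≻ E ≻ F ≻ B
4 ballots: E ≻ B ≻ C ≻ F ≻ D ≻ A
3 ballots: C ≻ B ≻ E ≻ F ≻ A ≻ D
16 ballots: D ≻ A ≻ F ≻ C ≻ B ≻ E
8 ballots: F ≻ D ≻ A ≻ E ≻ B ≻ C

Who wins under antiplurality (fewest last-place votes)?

F

Last-place votes: A 5, B 7, C 8, D 3, E 16, F 0.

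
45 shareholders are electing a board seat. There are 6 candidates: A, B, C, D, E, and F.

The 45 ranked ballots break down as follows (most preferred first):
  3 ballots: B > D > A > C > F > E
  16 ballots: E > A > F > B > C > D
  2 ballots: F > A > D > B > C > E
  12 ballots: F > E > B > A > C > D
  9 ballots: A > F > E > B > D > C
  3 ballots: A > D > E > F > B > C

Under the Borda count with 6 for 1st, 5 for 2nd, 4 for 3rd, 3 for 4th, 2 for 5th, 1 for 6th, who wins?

A

A: 3×4 + 16×5 + 2×5 + 12×3 + 9×6 + 3×6 = 210
B: 3×6 + 16×3 + 2×3 + 12×4 + 9×3 + 3×2 = 153
C: 3×3 + 16×2 + 2×2 + 12×2 + 9×1 + 3×1 = 81
D: 3×5 + 16×1 + 2×4 + 12×1 + 9×2 + 3×5 = 84
E: 3×1 + 16×6 + 2×1 + 12×5 + 9×4 + 3×4 = 209
F: 3×2 + 16×4 + 2×6 + 12×6 + 9×5 + 3×3 = 208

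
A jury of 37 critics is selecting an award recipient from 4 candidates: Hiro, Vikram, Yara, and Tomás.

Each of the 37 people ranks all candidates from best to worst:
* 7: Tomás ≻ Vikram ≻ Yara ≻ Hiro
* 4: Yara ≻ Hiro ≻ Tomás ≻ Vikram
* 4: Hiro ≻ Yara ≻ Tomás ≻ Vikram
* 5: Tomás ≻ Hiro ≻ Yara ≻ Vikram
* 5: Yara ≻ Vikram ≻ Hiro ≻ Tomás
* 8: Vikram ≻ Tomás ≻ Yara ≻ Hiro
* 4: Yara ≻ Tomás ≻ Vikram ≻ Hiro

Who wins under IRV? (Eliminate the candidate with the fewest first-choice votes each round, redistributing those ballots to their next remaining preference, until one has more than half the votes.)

Tomás

Round 1: Hiro 4, Vikram 8, Yara 13, Tomás 12. Hiro eliminated.
Round 2: Vikram 8, Yara 17, Tomás 12. Vikram eliminated.
Round 3: Yara 17, Tomás 20. Tomás has a majority (≥19).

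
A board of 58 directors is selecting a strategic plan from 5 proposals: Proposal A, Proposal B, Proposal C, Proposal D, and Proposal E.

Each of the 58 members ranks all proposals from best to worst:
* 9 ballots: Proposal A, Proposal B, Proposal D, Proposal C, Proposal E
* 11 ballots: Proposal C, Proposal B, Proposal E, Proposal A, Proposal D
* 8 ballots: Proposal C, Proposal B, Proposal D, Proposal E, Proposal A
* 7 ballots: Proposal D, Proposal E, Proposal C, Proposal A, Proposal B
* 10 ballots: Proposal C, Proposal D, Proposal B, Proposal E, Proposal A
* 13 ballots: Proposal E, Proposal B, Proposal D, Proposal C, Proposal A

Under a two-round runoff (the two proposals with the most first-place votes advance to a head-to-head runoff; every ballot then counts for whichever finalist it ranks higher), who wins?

Round 1 first-place votes: Proposal A 9, Proposal B 0, Proposal C 29, Proposal D 7, Proposal E 13. Proposal C and Proposal E advance.
Runoff: Proposal C is ranked above Proposal E on 38 ballots, Proposal E above Proposal C on 20.

Proposal C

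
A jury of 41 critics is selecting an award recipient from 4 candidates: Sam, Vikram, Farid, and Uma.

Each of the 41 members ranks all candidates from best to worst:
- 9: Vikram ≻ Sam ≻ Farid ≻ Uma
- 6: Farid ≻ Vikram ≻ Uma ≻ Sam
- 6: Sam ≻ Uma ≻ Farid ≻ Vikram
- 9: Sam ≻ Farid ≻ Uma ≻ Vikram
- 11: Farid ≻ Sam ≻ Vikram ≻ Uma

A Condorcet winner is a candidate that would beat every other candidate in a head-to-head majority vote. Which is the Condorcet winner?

Sam vs Vikram: 26–15
Sam vs Farid: 24–17
Sam vs Uma: 35–6
Sam beats every other candidate.

Sam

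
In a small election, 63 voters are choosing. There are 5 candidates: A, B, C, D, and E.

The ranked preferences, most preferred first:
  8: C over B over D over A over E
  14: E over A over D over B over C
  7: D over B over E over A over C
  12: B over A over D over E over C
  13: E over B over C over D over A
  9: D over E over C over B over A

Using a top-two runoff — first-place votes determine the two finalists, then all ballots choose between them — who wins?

Round 1 first-place votes: A 0, B 12, C 8, D 16, E 27. E and D advance.
Runoff: E is ranked above D on 27 ballots, D above E on 36.

D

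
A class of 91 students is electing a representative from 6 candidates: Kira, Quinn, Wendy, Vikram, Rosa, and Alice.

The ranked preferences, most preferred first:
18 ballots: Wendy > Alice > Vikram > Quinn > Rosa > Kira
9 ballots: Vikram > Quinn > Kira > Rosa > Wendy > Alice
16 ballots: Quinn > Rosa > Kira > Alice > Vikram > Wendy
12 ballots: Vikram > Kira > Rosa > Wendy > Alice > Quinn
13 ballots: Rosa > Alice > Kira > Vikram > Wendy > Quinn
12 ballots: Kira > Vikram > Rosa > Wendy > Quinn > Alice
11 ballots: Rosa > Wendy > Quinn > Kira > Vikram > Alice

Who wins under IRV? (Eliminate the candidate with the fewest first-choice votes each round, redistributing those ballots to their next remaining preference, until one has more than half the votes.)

Round 1: Kira 12, Quinn 16, Wendy 18, Vikram 21, Rosa 24, Alice 0. Alice eliminated.
Round 2: Kira 12, Quinn 16, Wendy 18, Vikram 21, Rosa 24. Kira eliminated.
Round 3: Quinn 16, Wendy 18, Vikram 33, Rosa 24. Quinn eliminated.
Round 4: Wendy 18, Vikram 33, Rosa 40. Wendy eliminated.
Round 5: Vikram 51, Rosa 40. Vikram has a majority (≥46).

Vikram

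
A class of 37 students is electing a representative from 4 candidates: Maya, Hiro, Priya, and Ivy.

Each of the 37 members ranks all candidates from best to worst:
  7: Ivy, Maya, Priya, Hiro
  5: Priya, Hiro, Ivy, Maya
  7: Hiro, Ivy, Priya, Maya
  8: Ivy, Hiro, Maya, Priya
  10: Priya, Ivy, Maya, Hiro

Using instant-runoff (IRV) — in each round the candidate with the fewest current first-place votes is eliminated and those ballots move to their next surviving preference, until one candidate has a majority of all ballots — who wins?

Round 1: Maya 0, Hiro 7, Priya 15, Ivy 15. Maya eliminated.
Round 2: Hiro 7, Priya 15, Ivy 15. Hiro eliminated.
Round 3: Priya 15, Ivy 22. Ivy has a majority (≥19).

Ivy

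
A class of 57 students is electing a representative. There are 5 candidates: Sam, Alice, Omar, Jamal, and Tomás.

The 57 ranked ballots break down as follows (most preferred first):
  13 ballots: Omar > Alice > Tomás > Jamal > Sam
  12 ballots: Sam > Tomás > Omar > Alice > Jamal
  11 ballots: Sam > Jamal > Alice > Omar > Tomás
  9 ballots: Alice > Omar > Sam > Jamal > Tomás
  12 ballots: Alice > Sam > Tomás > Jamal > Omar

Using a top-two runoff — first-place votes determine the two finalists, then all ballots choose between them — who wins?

Round 1 first-place votes: Sam 23, Alice 21, Omar 13, Jamal 0, Tomás 0. Sam and Alice advance.
Runoff: Sam is ranked above Alice on 23 ballots, Alice above Sam on 34.

Alice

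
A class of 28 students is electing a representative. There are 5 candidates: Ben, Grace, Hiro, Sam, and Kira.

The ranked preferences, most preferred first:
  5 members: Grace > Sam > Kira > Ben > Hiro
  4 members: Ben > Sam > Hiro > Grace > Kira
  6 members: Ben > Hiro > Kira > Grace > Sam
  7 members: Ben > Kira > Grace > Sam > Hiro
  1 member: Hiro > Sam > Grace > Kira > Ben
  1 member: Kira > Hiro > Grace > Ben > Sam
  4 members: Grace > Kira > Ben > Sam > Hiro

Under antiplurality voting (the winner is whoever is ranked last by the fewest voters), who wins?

Last-place votes: Ben 1, Grace 0, Hiro 16, Sam 7, Kira 4.

Grace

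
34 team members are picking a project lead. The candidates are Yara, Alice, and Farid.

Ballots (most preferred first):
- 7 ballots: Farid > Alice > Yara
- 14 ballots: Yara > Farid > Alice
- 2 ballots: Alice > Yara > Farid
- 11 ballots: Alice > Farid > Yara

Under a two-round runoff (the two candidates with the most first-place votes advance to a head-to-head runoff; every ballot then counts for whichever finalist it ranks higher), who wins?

Round 1 first-place votes: Yara 14, Alice 13, Farid 7. Yara and Alice advance.
Runoff: Yara is ranked above Alice on 14 ballots, Alice above Yara on 20.

Alice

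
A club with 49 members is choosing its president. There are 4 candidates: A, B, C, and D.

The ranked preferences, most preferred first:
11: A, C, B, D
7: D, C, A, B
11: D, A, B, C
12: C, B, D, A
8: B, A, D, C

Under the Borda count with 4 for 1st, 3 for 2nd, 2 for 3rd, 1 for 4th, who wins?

A: 11×4 + 7×2 + 11×3 + 12×1 + 8×3 = 127
B: 11×2 + 7×1 + 11×2 + 12×3 + 8×4 = 119
C: 11×3 + 7×3 + 11×1 + 12×4 + 8×1 = 121
D: 11×1 + 7×4 + 11×4 + 12×2 + 8×2 = 123

A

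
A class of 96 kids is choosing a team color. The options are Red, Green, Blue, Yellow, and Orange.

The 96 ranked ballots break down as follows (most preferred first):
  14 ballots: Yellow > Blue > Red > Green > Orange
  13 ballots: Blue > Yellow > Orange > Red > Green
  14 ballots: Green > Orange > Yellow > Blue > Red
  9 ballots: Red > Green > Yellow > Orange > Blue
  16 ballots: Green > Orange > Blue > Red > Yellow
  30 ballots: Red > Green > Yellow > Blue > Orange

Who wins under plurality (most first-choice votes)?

Red

First-place votes: Red 39, Green 30, Blue 13, Yellow 14, Orange 0.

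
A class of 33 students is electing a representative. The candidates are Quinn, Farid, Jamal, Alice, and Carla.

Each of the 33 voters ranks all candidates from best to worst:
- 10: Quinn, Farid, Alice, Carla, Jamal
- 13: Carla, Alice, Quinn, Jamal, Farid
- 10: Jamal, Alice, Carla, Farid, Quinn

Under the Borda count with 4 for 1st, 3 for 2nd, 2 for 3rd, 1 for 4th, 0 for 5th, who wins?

Alice

Quinn: 10×4 + 13×2 + 10×0 = 66
Farid: 10×3 + 13×0 + 10×1 = 40
Jamal: 10×0 + 13×1 + 10×4 = 53
Alice: 10×2 + 13×3 + 10×3 = 89
Carla: 10×1 + 13×4 + 10×2 = 82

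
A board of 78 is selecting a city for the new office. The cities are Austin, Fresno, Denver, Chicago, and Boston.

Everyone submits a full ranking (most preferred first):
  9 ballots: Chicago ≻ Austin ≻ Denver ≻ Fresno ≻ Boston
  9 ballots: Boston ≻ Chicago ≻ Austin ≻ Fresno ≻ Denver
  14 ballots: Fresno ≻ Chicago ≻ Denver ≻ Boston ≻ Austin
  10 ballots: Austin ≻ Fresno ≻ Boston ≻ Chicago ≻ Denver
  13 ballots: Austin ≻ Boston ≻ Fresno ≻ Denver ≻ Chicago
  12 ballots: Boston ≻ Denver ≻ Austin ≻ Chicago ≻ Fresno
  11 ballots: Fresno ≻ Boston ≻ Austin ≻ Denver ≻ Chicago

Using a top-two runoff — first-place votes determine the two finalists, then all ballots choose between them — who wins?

Austin

Round 1 first-place votes: Austin 23, Fresno 25, Denver 0, Chicago 9, Boston 21. Fresno and Austin advance.
Runoff: Fresno is ranked above Austin on 25 ballots, Austin above Fresno on 53.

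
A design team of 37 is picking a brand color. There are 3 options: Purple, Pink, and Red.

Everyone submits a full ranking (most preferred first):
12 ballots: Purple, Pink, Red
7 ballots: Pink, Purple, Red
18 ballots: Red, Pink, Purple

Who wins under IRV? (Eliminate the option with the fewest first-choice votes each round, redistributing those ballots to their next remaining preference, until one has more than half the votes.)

Round 1: Purple 12, Pink 7, Red 18. Pink eliminated.
Round 2: Purple 19, Red 18. Purple has a majority (≥19).

Purple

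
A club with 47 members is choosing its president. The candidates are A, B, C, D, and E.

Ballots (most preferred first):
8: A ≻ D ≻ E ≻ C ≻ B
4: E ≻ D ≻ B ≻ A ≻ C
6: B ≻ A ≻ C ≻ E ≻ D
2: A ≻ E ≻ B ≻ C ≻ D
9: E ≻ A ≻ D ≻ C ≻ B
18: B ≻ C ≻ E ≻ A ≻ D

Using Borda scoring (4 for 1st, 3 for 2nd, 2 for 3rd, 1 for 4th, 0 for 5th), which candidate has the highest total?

E

A: 8×4 + 4×1 + 6×3 + 2×4 + 9×3 + 18×1 = 107
B: 8×0 + 4×2 + 6×4 + 2×2 + 9×0 + 18×4 = 108
C: 8×1 + 4×0 + 6×2 + 2×1 + 9×1 + 18×3 = 85
D: 8×3 + 4×3 + 6×0 + 2×0 + 9×2 + 18×0 = 54
E: 8×2 + 4×4 + 6×1 + 2×3 + 9×4 + 18×2 = 116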